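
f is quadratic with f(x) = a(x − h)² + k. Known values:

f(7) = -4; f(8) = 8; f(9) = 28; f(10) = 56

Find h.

First differences 12, 20, 28; second difference 8 = 2a, so a = 4.
Expanding, the x-coefficient is −2ah = -8h; matching it to the data gives h = 6, and then k = -8.
So f(x) = 4(x − 6)² − 8.
Hence h = 6.

6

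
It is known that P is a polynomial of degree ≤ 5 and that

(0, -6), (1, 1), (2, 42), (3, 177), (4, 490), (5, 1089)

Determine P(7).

3697

First differences: 7, 41, 135, 313, 599. Second differences: 34, 94, 178, 286. Third differences: 60, 84, 108. Fourth differences: 24, 24.
Level-4 differences are constant, so P has degree 4.
Fitting a degree-4 polynomial gives P(x) = x^4 + 4x³ - 2x² + 4x - 6.
Then P(7) = 3697.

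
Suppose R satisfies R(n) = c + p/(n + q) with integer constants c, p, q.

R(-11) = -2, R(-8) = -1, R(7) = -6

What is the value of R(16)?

-5

(R(n) − c)(n + q) = p for each data point; the three points give a linear system in c and q, then p follows.
Solving: c = -4, q = 2, p = -18, so R(n) = -4 − 18/(n + 2).
Then R(16) = -4 − 18/18 = -5.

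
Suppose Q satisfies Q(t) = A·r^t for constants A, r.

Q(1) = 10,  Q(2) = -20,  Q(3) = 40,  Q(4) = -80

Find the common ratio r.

Consecutive ratio: -20/10 = -2, and 40/(-20) = -2, so r = -2.
Then A·(-2)^1 = 10 gives A = -5, and Q(t) = -5·(-2)^t.

-2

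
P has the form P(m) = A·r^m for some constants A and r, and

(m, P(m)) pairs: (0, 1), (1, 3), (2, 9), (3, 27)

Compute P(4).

Consecutive ratio: 3/1 = 3, and 9/3 = 3, so r = 3.
Then A·3^0 = 1 gives A = 1, and P(m) = 1·3^m.
P(4) = 1·3^4 = 81.

81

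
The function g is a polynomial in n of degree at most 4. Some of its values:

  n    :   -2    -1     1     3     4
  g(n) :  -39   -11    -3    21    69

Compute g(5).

157

Write g(n) = an^4 + bn³ + cn² + dn + e; the 5 given values yield a linear system in the 5 coefficients.
Solving, the leading coefficient vanishes, and g(n) = 2n³ - 4n² + 2n - 3.
Then g(5) = 157.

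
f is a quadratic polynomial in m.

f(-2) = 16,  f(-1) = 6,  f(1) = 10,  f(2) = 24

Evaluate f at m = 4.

76

Write f(m) = am² + bm + c; the 4 given values yield a linear system in the 3 coefficients.
Solving, f(m) = 4m² + 2m + 4.
Then f(4) = 76.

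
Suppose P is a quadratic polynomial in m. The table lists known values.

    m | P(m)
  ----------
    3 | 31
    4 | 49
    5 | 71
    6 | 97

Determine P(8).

161

First differences: 18, 22, 26. Second differences: 4, 4.
Level-2 differences are constant, so P has degree 2.
Fitting a degree-2 polynomial gives P(m) = 2m² + 4m + 1.
Then P(8) = 161.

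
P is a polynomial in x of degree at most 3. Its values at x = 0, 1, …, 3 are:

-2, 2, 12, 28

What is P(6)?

First differences: 4, 10, 16. Second differences: 6, 6.
Level-2 differences are constant, so P has degree 2.
Fitting a degree-2 polynomial gives P(x) = 3x² + x - 2.
Then P(6) = 112.

112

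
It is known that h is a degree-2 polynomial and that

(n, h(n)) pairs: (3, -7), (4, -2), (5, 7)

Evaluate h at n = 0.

Write h(n) = an² + bn + c; the 3 given values yield a linear system in the 3 coefficients.
Solving, h(n) = 2n² - 9n + 2.
Then h(0) = 2.

2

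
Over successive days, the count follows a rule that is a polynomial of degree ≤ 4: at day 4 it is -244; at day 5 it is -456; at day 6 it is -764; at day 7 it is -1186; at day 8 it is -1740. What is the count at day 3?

Write the value at t as s(t).
First differences: -212, -308, -422, -554. Second differences: -96, -114, -132. Third differences: -18, -18.
Level-3 differences are constant, so s has degree 3.
Fitting a degree-3 polynomial gives s(t) = -3t³ - 3t² - 2t + 4.
Then s(3) = -110.

-110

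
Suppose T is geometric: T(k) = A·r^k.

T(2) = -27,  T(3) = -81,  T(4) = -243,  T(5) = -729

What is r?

Consecutive ratio: -81/(-27) = 3, and -243/(-81) = 3, so r = 3.
Then A·3^2 = -27 gives A = -3, and T(k) = -3·3^k.

3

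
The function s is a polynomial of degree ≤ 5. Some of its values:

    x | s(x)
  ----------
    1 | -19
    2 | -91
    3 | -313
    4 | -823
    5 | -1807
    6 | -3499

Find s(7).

First differences: -72, -222, -510, -984, -1692. Second differences: -150, -288, -474, -708. Third differences: -138, -186, -234. Fourth differences: -48, -48.
Level-4 differences are constant, so s has degree 4.
Fitting a degree-4 polynomial gives s(x) = -2x^4 - 3x³ - 7x² - 7.
Then s(7) = -6181.

-6181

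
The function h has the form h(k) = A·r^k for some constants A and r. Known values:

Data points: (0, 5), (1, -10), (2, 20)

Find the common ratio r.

Consecutive ratio: -10/5 = -2, and 20/(-10) = -2, so r = -2.
Then A·(-2)^0 = 5 gives A = 5, and h(k) = 5·(-2)^k.

-2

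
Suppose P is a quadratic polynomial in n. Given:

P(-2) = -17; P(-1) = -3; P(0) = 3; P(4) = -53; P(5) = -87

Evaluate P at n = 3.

-27

Write P(n) = an² + bn + c; the 5 given values yield a linear system in the 3 coefficients.
Solving, P(n) = -4n² + 2n + 3.
Then P(3) = -27.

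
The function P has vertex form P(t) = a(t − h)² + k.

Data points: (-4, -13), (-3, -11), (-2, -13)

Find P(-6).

-29

First differences 2, -2; second difference -4 = 2a, so a = -2.
Expanding, the t-coefficient is −2ah = 4h; matching it to the data gives h = -3, and then k = -11.
So P(t) = -2(t + 3)² − 11.
P(-6) = -2·(-3)² − 11 = -29.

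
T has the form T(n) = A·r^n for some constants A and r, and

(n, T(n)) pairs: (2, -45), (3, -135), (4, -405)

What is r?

3

Consecutive ratio: -135/(-45) = 3, and -405/(-135) = 3, so r = 3.
Then A·3^2 = -45 gives A = -5, and T(n) = -5·3^n.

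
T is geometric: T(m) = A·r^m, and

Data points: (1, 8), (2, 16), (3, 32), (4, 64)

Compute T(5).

Consecutive ratio: 16/8 = 2, and 32/16 = 2, so r = 2.
Then A·2^1 = 8 gives A = 4, and T(m) = 4·2^m.
T(5) = 4·2^5 = 128.

128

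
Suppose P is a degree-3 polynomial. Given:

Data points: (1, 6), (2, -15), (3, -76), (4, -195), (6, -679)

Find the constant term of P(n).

Write P(n) = an³ + bn² + cn + d; the 5 given values yield a linear system in the 4 coefficients.
Solving, P(n) = -3n³ - 2n² + 6n + 5.
The constant term is P(0) = 5.

5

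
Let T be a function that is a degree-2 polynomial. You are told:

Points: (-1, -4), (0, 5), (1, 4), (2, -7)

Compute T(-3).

-52

First differences: 9, -1, -11. Second differences: -10, -10.
Level-2 differences are constant, so T has degree 2.
Fitting a degree-2 polynomial gives T(x) = -5x² + 4x + 5.
Then T(-3) = -52.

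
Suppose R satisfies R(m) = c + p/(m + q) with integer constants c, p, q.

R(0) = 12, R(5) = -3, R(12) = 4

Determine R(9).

(R(m) − c)(m + q) = p for each data point; the three points give a linear system in c and q, then p follows.
Solving: c = 6, q = -3, p = -18, so R(m) = 6 − 18/(m − 3).
Then R(9) = 6 − 18/6 = 3.

3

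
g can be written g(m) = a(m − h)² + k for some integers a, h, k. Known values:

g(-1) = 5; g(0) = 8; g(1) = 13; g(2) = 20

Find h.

-2

First differences 3, 5, 7; second difference 2 = 2a, so a = 1.
Expanding, the m-coefficient is −2ah = -2h; matching it to the data gives h = -2, and then k = 4.
So g(m) = 1(m + 2)² + 4.
Hence h = -2.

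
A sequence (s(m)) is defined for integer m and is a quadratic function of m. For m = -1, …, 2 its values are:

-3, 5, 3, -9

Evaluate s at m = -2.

-21

First differences: 8, -2, -12. Second differences: -10, -10.
Level-2 differences are constant, so s has degree 2.
Fitting a degree-2 polynomial gives s(m) = -5m² + 3m + 5.
Then s(-2) = -21.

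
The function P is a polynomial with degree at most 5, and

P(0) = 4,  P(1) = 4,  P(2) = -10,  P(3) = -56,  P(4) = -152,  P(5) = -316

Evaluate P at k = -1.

First differences: 0, -14, -46, -96, -164. Second differences: -14, -32, -50, -68. Third differences: -18, -18, -18.
Level-3 differences are constant, so P has degree 3.
Fitting a degree-3 polynomial gives P(k) = -3k³ + 2k² + k + 4.
Then P(-1) = 8.

8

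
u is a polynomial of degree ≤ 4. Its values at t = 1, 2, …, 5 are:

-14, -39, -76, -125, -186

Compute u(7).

-344

First differences: -25, -37, -49, -61. Second differences: -12, -12, -12.
Level-2 differences are constant, so u has degree 2.
Fitting a degree-2 polynomial gives u(t) = -6t² - 7t - 1.
Then u(7) = -344.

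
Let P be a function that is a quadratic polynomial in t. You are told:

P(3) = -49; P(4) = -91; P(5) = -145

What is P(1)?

-1

Write P(t) = at² + bt + c; the 3 given values yield a linear system in the 3 coefficients.
Solving, P(t) = -6t² + 5.
Then P(1) = -1.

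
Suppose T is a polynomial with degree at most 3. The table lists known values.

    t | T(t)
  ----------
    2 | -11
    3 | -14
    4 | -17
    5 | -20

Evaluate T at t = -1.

-2

Write T(t) = at³ + bt² + ct + d; the 4 given values yield a linear system in the 4 coefficients.
Solving, the top 2 coefficients vanish, and T(t) = -3t - 5.
Then T(-1) = -2.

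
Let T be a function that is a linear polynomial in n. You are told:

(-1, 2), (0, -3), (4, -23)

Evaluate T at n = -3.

Write T(n) = an + b; the 3 given values yield a linear system in the 2 coefficients.
Solving, T(n) = -5n - 3.
Then T(-3) = 12.

12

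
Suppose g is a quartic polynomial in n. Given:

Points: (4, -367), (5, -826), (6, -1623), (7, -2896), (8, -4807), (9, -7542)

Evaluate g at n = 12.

Write g(n) = an^4 + bn³ + cn² + dn + e; the 6 given values yield a linear system in the 5 coefficients.
Solving, g(n) = -n^4 - n³ - 3n² - 2n + 9.
Then g(12) = -22911.

-22911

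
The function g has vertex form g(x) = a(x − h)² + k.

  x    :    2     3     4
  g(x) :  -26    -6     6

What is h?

First differences 20, 12; second difference -8 = 2a, so a = -4.
Expanding, the x-coefficient is −2ah = 8h; matching it to the data gives h = 5, and then k = 10.
So g(x) = -4(x − 5)² + 10.
Hence h = 5.

5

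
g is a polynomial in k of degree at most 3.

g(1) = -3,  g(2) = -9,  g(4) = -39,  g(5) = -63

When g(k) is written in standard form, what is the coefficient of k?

Write g(k) = ak³ + bk² + ck + d; the 4 given values yield a linear system in the 4 coefficients.
Solving, the leading coefficient vanishes, and g(k) = -3k² + 3k - 3.
The coefficient of k is 3.

3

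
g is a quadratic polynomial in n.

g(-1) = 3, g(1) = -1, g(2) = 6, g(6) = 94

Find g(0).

-2

Write g(n) = an² + bn + c; the 4 given values yield a linear system in the 3 coefficients.
Solving, g(n) = 3n² - 2n - 2.
Then g(0) = -2.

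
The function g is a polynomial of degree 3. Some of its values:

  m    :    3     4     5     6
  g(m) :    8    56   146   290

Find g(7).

Write g(m) = am³ + bm² + cm + d; the 4 given values yield a linear system in the 4 coefficients.
Solving, g(m) = 2m³ - 3m² - 5m - 4.
Then g(7) = 500.

500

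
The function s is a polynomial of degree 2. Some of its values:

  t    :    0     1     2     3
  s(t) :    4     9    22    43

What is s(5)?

109

First differences: 5, 13, 21. Second differences: 8, 8.
Level-2 differences are constant, so s has degree 2.
Fitting a degree-2 polynomial gives s(t) = 4t² + t + 4.
Then s(5) = 109.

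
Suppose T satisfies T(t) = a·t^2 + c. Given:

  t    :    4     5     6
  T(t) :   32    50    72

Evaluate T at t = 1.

From T(4) = 32 and T(5) = 50: 16a + c = 32 and 25a + c = 50.
Subtracting: 9a = 18, so a = 2; then c = 32 − 2·16 = 0.
So T(t) = 2t² + 0, and T(1) = 2.

2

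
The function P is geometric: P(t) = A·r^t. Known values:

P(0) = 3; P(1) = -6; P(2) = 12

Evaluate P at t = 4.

Consecutive ratio: -6/3 = -2, and 12/(-6) = -2, so r = -2.
Then A·(-2)^0 = 3 gives A = 3, and P(t) = 3·(-2)^t.
P(4) = 3·(-2)^4 = 48.

48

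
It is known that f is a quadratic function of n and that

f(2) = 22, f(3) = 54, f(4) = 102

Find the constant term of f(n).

Write f(n) = an² + bn + c; the 3 given values yield a linear system in the 3 coefficients.
Solving, f(n) = 8n² - 8n + 6.
The constant term is f(0) = 6.

6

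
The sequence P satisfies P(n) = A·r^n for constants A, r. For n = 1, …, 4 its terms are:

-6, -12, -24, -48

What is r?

2

Consecutive ratio: -12/(-6) = 2, and -24/(-12) = 2, so r = 2.
Then A·2^1 = -6 gives A = -3, and P(n) = -3·2^n.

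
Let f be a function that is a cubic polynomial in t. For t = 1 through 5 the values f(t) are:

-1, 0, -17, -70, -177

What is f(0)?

Write f(t) = at³ + bt² + ct + d; the 5 given values yield a linear system in the 4 coefficients.
Solving, f(t) = -3t³ + 9t² - 5t - 2.
Then f(0) = -2.

-2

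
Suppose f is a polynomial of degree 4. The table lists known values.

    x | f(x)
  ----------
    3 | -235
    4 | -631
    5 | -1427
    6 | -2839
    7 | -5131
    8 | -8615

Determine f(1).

-19

First differences: -396, -796, -1412, -2292, -3484. Second differences: -400, -616, -880, -1192. Third differences: -216, -264, -312. Fourth differences: -48, -48.
Level-4 differences are constant, so f has degree 4.
Fitting a degree-4 polynomial gives f(x) = -2x^4 - 6x² - 4x - 7.
Then f(1) = -19.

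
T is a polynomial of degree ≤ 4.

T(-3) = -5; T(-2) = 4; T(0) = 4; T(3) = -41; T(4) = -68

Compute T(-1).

Write T(k) = ak^4 + bk³ + ck² + dk + e; the 5 given values yield a linear system in the 5 coefficients.
Solving, the top 2 coefficients vanish, and T(k) = -3k² - 6k + 4.
Then T(-1) = 7.

7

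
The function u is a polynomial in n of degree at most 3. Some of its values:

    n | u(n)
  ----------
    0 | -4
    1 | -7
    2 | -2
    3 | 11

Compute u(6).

98

First differences: -3, 5, 13. Second differences: 8, 8.
Level-2 differences are constant, so u has degree 2.
Fitting a degree-2 polynomial gives u(n) = 4n² - 7n - 4.
Then u(6) = 98.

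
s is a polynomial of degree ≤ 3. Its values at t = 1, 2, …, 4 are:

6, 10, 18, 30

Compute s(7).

90

First differences: 4, 8, 12. Second differences: 4, 4.
Level-2 differences are constant, so s has degree 2.
Fitting a degree-2 polynomial gives s(t) = 2t² - 2t + 6.
Then s(7) = 90.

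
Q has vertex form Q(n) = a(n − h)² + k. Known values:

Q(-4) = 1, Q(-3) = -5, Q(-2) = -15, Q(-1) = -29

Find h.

First differences -6, -10, -14; second difference -4 = 2a, so a = -2.
Expanding, the n-coefficient is −2ah = 4h; matching it to the data gives h = -5, and then k = 3.
So Q(n) = -2(n + 5)² + 3.
Hence h = -5.

-5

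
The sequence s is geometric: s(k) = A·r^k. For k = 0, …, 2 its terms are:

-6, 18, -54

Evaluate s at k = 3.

Consecutive ratio: 18/(-6) = -3, and -54/18 = -3, so r = -3.
Then A·(-3)^0 = -6 gives A = -6, and s(k) = -6·(-3)^k.
s(3) = -6·(-3)^3 = 162.

162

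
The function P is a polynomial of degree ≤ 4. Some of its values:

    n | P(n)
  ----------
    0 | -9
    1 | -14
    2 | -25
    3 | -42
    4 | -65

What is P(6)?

-129

First differences: -5, -11, -17, -23. Second differences: -6, -6, -6.
Level-2 differences are constant, so P has degree 2.
Fitting a degree-2 polynomial gives P(n) = -3n² - 2n - 9.
Then P(6) = -129.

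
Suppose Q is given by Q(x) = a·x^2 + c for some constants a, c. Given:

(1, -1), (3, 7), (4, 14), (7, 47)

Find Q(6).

34

From Q(1) = -1 and Q(3) = 7: 1a + c = -1 and 9a + c = 7.
Subtracting: 8a = 8, so a = 1; then c = -1 − 1·1 = -2.
So Q(x) = 1x² − 2, and Q(6) = 34.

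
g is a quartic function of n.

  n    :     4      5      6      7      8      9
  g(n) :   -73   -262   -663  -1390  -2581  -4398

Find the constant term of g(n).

First differences: -189, -401, -727, -1191, -1817. Second differences: -212, -326, -464, -626. Third differences: -114, -138, -162. Fourth differences: -24, -24.
Level-4 differences are constant, so g has degree 4.
Fitting a degree-4 polynomial gives g(n) = -n^4 + 3n³ - 3n + 3.
The constant term is g(0) = 3.

3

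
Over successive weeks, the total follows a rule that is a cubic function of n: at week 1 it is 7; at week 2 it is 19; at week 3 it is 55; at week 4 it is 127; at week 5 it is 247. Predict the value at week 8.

1015

Write the value at n as T(n).
Write T(n) = an³ + bn² + cn + d; the 5 given values yield a linear system in the 4 coefficients.
Solving, T(n) = 2n³ - 2n + 7.
Then T(8) = 1015.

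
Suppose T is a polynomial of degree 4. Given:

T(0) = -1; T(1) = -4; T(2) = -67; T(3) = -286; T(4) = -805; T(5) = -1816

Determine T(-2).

First differences: -3, -63, -219, -519, -1011. Second differences: -60, -156, -300, -492. Third differences: -96, -144, -192. Fourth differences: -48, -48.
Level-4 differences are constant, so T has degree 4.
Fitting a degree-4 polynomial gives T(n) = -2n^4 - 4n³ - 4n² + 7n - 1.
Then T(-2) = -31.

-31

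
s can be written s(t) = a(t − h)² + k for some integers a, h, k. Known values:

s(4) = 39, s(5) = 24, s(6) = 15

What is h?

First differences -15, -9; second difference 6 = 2a, so a = 3.
Expanding, the t-coefficient is −2ah = -6h; matching it to the data gives h = 7, and then k = 12.
So s(t) = 3(t − 7)² + 12.
Hence h = 7.

7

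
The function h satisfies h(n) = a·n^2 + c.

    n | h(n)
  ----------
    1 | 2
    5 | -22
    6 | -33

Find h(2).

From h(1) = 2 and h(5) = -22: 1a + c = 2 and 25a + c = -22.
Subtracting: 24a = -24, so a = -1; then c = 2 − (-1)·1 = 3.
So h(n) = -1n² + 3, and h(2) = -1.

-1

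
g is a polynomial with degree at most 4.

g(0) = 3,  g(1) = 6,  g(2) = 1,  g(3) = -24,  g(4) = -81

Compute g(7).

-564

Write g(k) = ak^4 + bk³ + ck² + dk + e; the 5 given values yield a linear system in the 5 coefficients.
Solving, the leading coefficient vanishes, and g(k) = -2k³ + 2k² + 3k + 3.
Then g(7) = -564.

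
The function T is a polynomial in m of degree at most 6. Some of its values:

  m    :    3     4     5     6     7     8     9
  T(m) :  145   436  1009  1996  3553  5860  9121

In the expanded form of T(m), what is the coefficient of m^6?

0

First differences: 291, 573, 987, 1557, 2307, 3261. Second differences: 282, 414, 570, 750, 954. Third differences: 132, 156, 180, 204. Fourth differences: 24, 24, 24.
Level-4 differences are constant, so T has degree 4.
Fitting a degree-4 polynomial gives T(m) = m^4 + 4m³ - 4m² - 4m + 4.
The coefficient of m^6 is 0.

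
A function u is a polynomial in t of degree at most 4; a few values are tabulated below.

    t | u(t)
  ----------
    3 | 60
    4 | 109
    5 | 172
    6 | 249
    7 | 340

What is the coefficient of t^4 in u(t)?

Write u(t) = at^4 + bt³ + ct² + dt + e; the 5 given values yield a linear system in the 5 coefficients.
Solving, the top 2 coefficients vanish, and u(t) = 7t² - 3.
The coefficient of t^4 is 0.

0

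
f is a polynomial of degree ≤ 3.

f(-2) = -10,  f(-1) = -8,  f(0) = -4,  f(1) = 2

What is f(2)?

Write f(x) = ax³ + bx² + cx + d; the 4 given values yield a linear system in the 4 coefficients.
Solving, the leading coefficient vanishes, and f(x) = x² + 5x - 4.
Then f(2) = 10.

10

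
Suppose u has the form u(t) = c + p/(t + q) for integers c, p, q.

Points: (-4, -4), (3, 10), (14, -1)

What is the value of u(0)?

-8

(u(t) − c)(t + q) = p for each data point; the three points give a linear system in c and q, then p follows.
Solving: c = -2, q = -2, p = 12, so u(t) = -2 + 12/(t − 2).
Then u(0) = -2 + 12/(-2) = -8.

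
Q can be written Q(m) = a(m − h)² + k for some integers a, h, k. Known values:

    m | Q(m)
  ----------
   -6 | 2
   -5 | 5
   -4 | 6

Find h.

-4

First differences 3, 1; second difference -2 = 2a, so a = -1.
Expanding, the m-coefficient is −2ah = 2h; matching it to the data gives h = -4, and then k = 6.
So Q(m) = -1(m + 4)² + 6.
Hence h = -4.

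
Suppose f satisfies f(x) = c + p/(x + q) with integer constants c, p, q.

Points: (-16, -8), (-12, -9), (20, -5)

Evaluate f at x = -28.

-7

(f(x) − c)(x + q) = p for each data point; the three points give a linear system in c and q, then p follows.
Solving: c = -6, q = 4, p = 24, so f(x) = -6 + 24/(x + 4).
Then f(-28) = -6 + 24/(-24) = -7.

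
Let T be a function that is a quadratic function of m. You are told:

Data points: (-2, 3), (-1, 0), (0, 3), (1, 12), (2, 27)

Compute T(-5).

Write T(m) = am² + bm + c; the 5 given values yield a linear system in the 3 coefficients.
Solving, T(m) = 3m² + 6m + 3.
Then T(-5) = 48.

48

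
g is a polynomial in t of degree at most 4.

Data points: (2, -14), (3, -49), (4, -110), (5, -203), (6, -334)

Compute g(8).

-734

First differences: -35, -61, -93, -131. Second differences: -26, -32, -38. Third differences: -6, -6.
Level-3 differences are constant, so g has degree 3.
Fitting a degree-3 polynomial gives g(t) = -t³ - 4t² + 4t + 2.
Then g(8) = -734.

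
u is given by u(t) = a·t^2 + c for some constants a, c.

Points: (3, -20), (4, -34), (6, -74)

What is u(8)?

-130

From u(3) = -20 and u(4) = -34: 9a + c = -20 and 16a + c = -34.
Subtracting: 7a = -14, so a = -2; then c = -20 − (-2)·9 = -2.
So u(t) = -2t² − 2, and u(8) = -130.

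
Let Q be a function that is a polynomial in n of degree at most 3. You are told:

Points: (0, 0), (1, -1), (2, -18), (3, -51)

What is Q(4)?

First differences: -1, -17, -33. Second differences: -16, -16.
Level-2 differences are constant, so Q has degree 2.
Fitting a degree-2 polynomial gives Q(n) = -8n² + 7n.
Then Q(4) = -100.

-100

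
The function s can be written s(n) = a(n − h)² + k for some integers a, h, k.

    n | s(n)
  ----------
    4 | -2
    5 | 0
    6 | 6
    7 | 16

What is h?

4

First differences 2, 6, 10; second difference 4 = 2a, so a = 2.
Expanding, the n-coefficient is −2ah = -4h; matching it to the data gives h = 4, and then k = -2.
So s(n) = 2(n − 4)² − 2.
Hence h = 4.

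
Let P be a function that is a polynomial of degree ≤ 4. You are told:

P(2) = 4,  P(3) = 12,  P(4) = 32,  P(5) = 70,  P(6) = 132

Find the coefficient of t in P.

Write P(t) = at^4 + bt³ + ct² + dt + e; the 5 given values yield a linear system in the 5 coefficients.
Solving, the leading coefficient vanishes, and P(t) = t³ - 3t² + 4t.
The coefficient of t is 4.

4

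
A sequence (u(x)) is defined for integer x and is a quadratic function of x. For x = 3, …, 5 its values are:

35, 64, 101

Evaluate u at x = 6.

Write u(x) = ax² + bx + c; the 3 given values yield a linear system in the 3 coefficients.
Solving, u(x) = 4x² + x - 4.
Then u(6) = 146.

146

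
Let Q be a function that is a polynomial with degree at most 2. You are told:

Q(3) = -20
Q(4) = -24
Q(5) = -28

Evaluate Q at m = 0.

Write Q(m) = am² + bm + c; the 3 given values yield a linear system in the 3 coefficients.
Solving, the leading coefficient vanishes, and Q(m) = -4m - 8.
Then Q(0) = -8.

-8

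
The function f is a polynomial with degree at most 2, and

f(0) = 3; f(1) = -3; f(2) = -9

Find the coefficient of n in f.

First differences: -6, -6.
Level-1 differences are constant, so f has degree 1.
Fitting a degree-1 polynomial gives f(n) = -6n + 3.
The coefficient of n is -6.

-6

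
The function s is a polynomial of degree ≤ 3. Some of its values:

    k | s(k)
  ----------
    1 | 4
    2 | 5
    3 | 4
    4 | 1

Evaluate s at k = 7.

First differences: 1, -1, -3. Second differences: -2, -2.
Level-2 differences are constant, so s has degree 2.
Fitting a degree-2 polynomial gives s(k) = -k² + 4k + 1.
Then s(7) = -20.

-20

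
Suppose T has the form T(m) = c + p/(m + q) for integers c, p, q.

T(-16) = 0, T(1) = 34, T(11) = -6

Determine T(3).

-38

(T(m) − c)(m + q) = p for each data point; the three points give a linear system in c and q, then p follows.
Solving: c = -2, q = -2, p = -36, so T(m) = -2 − 36/(m − 2).
Then T(3) = -2 − 36/1 = -38.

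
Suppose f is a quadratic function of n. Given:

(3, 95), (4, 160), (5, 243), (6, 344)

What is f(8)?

First differences: 65, 83, 101. Second differences: 18, 18.
Level-2 differences are constant, so f has degree 2.
Fitting a degree-2 polynomial gives f(n) = 9n² + 2n + 8.
Then f(8) = 600.

600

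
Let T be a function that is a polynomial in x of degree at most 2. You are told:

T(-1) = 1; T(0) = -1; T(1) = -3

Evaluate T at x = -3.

5

First differences: -2, -2.
Level-1 differences are constant, so T has degree 1.
Fitting a degree-1 polynomial gives T(x) = -2x - 1.
Then T(-3) = 5.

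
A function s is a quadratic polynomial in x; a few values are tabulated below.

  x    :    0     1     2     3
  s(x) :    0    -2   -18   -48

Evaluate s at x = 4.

Write s(x) = ax² + bx + c; the 4 given values yield a linear system in the 3 coefficients.
Solving, s(x) = -7x² + 5x.
Then s(4) = -92.

-92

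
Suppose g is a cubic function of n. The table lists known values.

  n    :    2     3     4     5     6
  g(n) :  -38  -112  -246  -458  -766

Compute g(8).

-1742

First differences: -74, -134, -212, -308. Second differences: -60, -78, -96. Third differences: -18, -18.
Level-3 differences are constant, so g has degree 3.
Fitting a degree-3 polynomial gives g(n) = -3n³ - 3n² - 2n + 2.
Then g(8) = -1742.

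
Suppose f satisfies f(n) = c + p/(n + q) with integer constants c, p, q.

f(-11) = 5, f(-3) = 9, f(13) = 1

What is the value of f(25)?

2

(f(n) − c)(n + q) = p for each data point; the three points give a linear system in c and q, then p follows.
Solving: c = 3, q = -1, p = -24, so f(n) = 3 − 24/(n − 1).
Then f(25) = 3 − 24/24 = 2.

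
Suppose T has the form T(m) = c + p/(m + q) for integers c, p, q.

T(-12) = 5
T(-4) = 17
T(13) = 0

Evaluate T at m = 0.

-13

(T(m) − c)(m + q) = p for each data point; the three points give a linear system in c and q, then p follows.
Solving: c = 2, q = 2, p = -30, so T(m) = 2 − 30/(m + 2).
Then T(0) = 2 − 30/2 = -13.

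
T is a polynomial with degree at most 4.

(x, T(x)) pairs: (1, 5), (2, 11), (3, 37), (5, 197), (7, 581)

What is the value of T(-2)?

-13

Write T(x) = ax^4 + bx³ + cx² + dx + e; the 5 given values yield a linear system in the 5 coefficients.
Solving, the leading coefficient vanishes, and T(x) = 2x³ - 2x² - 2x + 7.
Then T(-2) = -13.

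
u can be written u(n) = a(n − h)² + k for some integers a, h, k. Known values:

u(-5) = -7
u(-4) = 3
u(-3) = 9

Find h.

First differences 10, 6; second difference -4 = 2a, so a = -2.
Expanding, the n-coefficient is −2ah = 4h; matching it to the data gives h = -2, and then k = 11.
So u(n) = -2(n + 2)² + 11.
Hence h = -2.

-2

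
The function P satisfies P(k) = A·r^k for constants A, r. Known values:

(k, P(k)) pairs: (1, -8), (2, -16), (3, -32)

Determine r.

Consecutive ratio: -16/(-8) = 2, and -32/(-16) = 2, so r = 2.
Then A·2^1 = -8 gives A = -4, and P(k) = -4·2^k.

2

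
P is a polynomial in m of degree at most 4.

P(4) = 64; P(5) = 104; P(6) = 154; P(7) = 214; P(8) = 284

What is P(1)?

4

First differences: 40, 50, 60, 70. Second differences: 10, 10, 10.
Level-2 differences are constant, so P has degree 2.
Fitting a degree-2 polynomial gives P(m) = 5m² - 5m + 4.
Then P(1) = 4.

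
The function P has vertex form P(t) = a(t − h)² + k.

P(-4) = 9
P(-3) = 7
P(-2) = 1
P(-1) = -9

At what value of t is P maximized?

First differences -2, -6, -10; second difference -4 = 2a, so a = -2.
Expanding, the t-coefficient is −2ah = 4h; matching it to the data gives h = -4, and then k = 9.
So P(t) = -2(t + 4)² + 9.
Hence h = -4.

-4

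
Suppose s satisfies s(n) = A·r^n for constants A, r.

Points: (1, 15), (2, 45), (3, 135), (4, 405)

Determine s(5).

1215

Consecutive ratio: 45/15 = 3, and 135/45 = 3, so r = 3.
Then A·3^1 = 15 gives A = 5, and s(n) = 5·3^n.
s(5) = 5·3^5 = 1215.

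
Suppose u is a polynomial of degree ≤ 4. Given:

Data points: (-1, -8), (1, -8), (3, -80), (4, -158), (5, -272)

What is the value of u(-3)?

-32

Write u(x) = ax^4 + bx³ + cx² + dx + e; the 5 given values yield a linear system in the 5 coefficients.
Solving, the leading coefficient vanishes, and u(x) = -x³ - 6x² + x - 2.
Then u(-3) = -32.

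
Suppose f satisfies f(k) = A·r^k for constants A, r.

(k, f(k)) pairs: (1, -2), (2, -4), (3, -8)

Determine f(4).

Consecutive ratio: -4/(-2) = 2, and -8/(-4) = 2, so r = 2.
Then A·2^1 = -2 gives A = -1, and f(k) = -1·2^k.
f(4) = -1·2^4 = -16.

-16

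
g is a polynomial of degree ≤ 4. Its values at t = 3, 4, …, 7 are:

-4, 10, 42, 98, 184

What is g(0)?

2

Write g(t) = at^4 + bt³ + ct² + dt + e; the 5 given values yield a linear system in the 5 coefficients.
Solving, the leading coefficient vanishes, and g(t) = t³ - 3t² - 2t + 2.
The constant term is g(0) = 2.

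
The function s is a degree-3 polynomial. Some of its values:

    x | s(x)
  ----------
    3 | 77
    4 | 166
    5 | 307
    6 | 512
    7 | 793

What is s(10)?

First differences: 89, 141, 205, 281. Second differences: 52, 64, 76. Third differences: 12, 12.
Level-3 differences are constant, so s has degree 3.
Fitting a degree-3 polynomial gives s(x) = 2x³ + 2x² + x + 2.
Then s(10) = 2212.

2212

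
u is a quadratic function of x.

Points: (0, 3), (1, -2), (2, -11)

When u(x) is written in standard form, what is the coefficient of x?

Write u(x) = ax² + bx + c; the 3 given values yield a linear system in the 3 coefficients.
Solving, u(x) = -2x² - 3x + 3.
The coefficient of x is -3.

-3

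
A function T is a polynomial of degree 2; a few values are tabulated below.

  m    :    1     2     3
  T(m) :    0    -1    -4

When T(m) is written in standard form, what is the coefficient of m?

2

Write T(m) = am² + bm + c; the 3 given values yield a linear system in the 3 coefficients.
Solving, T(m) = -m² + 2m - 1.
The coefficient of m is 2.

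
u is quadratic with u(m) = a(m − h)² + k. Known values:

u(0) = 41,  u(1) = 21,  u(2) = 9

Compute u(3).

5

First differences -20, -12; second difference 8 = 2a, so a = 4.
Expanding, the m-coefficient is −2ah = -8h; matching it to the data gives h = 3, and then k = 5.
So u(m) = 4(m − 3)² + 5.
u(3) = 4·0² + 5 = 5.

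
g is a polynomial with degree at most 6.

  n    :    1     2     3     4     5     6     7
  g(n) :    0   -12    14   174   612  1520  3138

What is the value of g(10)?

15372

First differences: -12, 26, 160, 438, 908, 1618. Second differences: 38, 134, 278, 470, 710. Third differences: 96, 144, 192, 240. Fourth differences: 48, 48, 48.
Level-4 differences are constant, so g has degree 4.
Fitting a degree-4 polynomial gives g(n) = 2n^4 - 4n³ - 7n² + 7n + 2.
Then g(10) = 15372.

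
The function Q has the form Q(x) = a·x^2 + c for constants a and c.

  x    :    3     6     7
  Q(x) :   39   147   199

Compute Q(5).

103

From Q(3) = 39 and Q(6) = 147: 9a + c = 39 and 36a + c = 147.
Subtracting: 27a = 108, so a = 4; then c = 39 − 4·9 = 3.
So Q(x) = 4x² + 3, and Q(5) = 103.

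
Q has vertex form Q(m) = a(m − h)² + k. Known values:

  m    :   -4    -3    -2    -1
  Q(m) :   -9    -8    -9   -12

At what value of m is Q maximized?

-3

First differences 1, -1, -3; second difference -2 = 2a, so a = -1.
Expanding, the m-coefficient is −2ah = 2h; matching it to the data gives h = -3, and then k = -8.
So Q(m) = -1(m + 3)² − 8.
Hence h = -3.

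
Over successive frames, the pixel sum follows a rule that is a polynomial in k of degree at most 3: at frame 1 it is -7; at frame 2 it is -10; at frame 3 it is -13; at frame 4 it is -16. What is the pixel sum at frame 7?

Write the value at k as s(k).
First differences: -3, -3, -3.
Level-1 differences are constant, so s has degree 1.
Fitting a degree-1 polynomial gives s(k) = -3k - 4.
Then s(7) = -25.

-25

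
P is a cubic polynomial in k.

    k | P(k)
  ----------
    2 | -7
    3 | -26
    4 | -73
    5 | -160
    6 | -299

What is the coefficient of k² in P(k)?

4

Write P(k) = ak³ + bk² + ck + d; the 5 given values yield a linear system in the 4 coefficients.
Solving, P(k) = -2k³ + 4k² - k - 5.
The coefficient of k² is 4.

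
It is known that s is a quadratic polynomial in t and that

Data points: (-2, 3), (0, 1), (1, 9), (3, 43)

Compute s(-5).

Write s(t) = at² + bt + c; the 4 given values yield a linear system in the 3 coefficients.
Solving, s(t) = 3t² + 5t + 1.
Then s(-5) = 51.

51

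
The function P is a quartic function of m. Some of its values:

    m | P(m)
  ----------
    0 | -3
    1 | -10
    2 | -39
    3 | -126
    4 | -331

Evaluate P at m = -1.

Write P(m) = am^4 + bm³ + cm² + dm + e; the 5 given values yield a linear system in the 5 coefficients.
Solving, P(m) = -m^4 - 4m² - 2m - 3.
Then P(-1) = -6.

-6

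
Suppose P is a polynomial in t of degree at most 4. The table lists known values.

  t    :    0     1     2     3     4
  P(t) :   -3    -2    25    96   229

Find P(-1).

4

Write P(t) = at^4 + bt³ + ct² + dt + e; the 5 given values yield a linear system in the 5 coefficients.
Solving, the leading coefficient vanishes, and P(t) = 3t³ + 4t² - 6t - 3.
Then P(-1) = 4.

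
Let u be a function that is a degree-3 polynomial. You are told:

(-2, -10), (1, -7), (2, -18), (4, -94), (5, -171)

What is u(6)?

-282

Write u(x) = ax³ + bx² + cx + d; the 5 given values yield a linear system in the 4 coefficients.
Solving, u(x) = -x³ - 2x² + 2x - 6.
Then u(6) = -282.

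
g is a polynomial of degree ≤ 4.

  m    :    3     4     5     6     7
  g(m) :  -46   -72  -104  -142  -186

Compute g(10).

-354

First differences: -26, -32, -38, -44. Second differences: -6, -6, -6.
Level-2 differences are constant, so g has degree 2.
Fitting a degree-2 polynomial gives g(m) = -3m² - 5m - 4.
Then g(10) = -354.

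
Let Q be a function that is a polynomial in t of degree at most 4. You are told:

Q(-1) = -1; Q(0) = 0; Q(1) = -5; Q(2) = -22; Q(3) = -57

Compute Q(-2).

-2

Write Q(t) = at^4 + bt³ + ct² + dt + e; the 5 given values yield a linear system in the 5 coefficients.
Solving, the leading coefficient vanishes, and Q(t) = -t³ - 3t² - t.
Then Q(-2) = -2.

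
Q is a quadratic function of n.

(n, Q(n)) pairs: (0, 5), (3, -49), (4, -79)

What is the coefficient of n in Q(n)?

Write Q(n) = an² + bn + c; the 3 given values yield a linear system in the 3 coefficients.
Solving, Q(n) = -3n² - 9n + 5.
The coefficient of n is -9.

-9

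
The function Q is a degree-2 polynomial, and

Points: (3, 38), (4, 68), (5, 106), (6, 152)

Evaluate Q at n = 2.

Write Q(n) = an² + bn + c; the 4 given values yield a linear system in the 3 coefficients.
Solving, Q(n) = 4n² + 2n - 4.
Then Q(2) = 16.

16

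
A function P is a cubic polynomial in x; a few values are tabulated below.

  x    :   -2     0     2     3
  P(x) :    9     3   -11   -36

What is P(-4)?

55

Write P(x) = ax³ + bx² + cx + d; the 4 given values yield a linear system in the 4 coefficients.
Solving, P(x) = -x³ - x² - x + 3.
Then P(-4) = 55.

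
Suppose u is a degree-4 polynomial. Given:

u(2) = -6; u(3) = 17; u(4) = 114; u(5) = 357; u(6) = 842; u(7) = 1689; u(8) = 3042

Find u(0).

2

First differences: 23, 97, 243, 485, 847, 1353. Second differences: 74, 146, 242, 362, 506. Third differences: 72, 96, 120, 144. Fourth differences: 24, 24, 24.
Level-4 differences are constant, so u has degree 4.
Fitting a degree-4 polynomial gives u(k) = k^4 - 2k³ - 4k + 2.
Then u(0) = 2.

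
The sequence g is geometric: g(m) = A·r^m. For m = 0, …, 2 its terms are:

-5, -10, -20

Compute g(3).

Consecutive ratio: -10/(-5) = 2, and -20/(-10) = 2, so r = 2.
Then A·2^0 = -5 gives A = -5, and g(m) = -5·2^m.
g(3) = -5·2^3 = -40.

-40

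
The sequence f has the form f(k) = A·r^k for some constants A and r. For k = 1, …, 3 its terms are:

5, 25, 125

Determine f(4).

625

Consecutive ratio: 25/5 = 5, and 125/25 = 5, so r = 5.
Then A·5^1 = 5 gives A = 1, and f(k) = 1·5^k.
f(4) = 1·5^4 = 625.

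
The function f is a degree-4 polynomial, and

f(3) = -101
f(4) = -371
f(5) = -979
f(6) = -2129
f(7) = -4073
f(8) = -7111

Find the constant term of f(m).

First differences: -270, -608, -1150, -1944, -3038. Second differences: -338, -542, -794, -1094. Third differences: -204, -252, -300. Fourth differences: -48, -48.
Level-4 differences are constant, so f has degree 4.
Fitting a degree-4 polynomial gives f(m) = -2m^4 + 2m³ + m² - m + 1.
The constant term is f(0) = 1.

1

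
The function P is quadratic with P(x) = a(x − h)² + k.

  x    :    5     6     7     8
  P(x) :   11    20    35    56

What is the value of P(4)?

First differences 9, 15, 21; second difference 6 = 2a, so a = 3.
Expanding, the x-coefficient is −2ah = -6h; matching it to the data gives h = 4, and then k = 8.
So P(x) = 3(x − 4)² + 8.
P(4) = 3·0² + 8 = 8.

8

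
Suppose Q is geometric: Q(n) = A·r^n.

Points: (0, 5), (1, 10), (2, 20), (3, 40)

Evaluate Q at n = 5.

160

Consecutive ratio: 10/5 = 2, and 20/10 = 2, so r = 2.
Then A·2^0 = 5 gives A = 5, and Q(n) = 5·2^n.
Q(5) = 5·2^5 = 160.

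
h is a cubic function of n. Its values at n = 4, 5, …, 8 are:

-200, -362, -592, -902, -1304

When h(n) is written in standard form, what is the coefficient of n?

First differences: -162, -230, -310, -402. Second differences: -68, -80, -92. Third differences: -12, -12.
Level-3 differences are constant, so h has degree 3.
Fitting a degree-3 polynomial gives h(n) = -2n³ - 4n² - 4n + 8.
The coefficient of n is -4.

-4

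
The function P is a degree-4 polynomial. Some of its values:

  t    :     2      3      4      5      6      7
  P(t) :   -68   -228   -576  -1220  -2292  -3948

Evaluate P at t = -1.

Write P(t) = at^4 + bt³ + ct² + dt + e; the 6 given values yield a linear system in the 5 coefficients.
Solving, P(t) = -t^4 - 4t³ - 3t² - 4t.
Then P(-1) = 4.

4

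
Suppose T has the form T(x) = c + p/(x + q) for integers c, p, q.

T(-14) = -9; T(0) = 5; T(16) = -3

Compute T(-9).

-13

(T(x) − c)(x + q) = p for each data point; the three points give a linear system in c and q, then p follows.
Solving: c = -5, q = 4, p = 40, so T(x) = -5 + 40/(x + 4).
Then T(-9) = -5 + 40/(-5) = -13.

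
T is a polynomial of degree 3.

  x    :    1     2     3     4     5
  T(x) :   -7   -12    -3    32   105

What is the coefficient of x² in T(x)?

First differences: -5, 9, 35, 73. Second differences: 14, 26, 38. Third differences: 12, 12.
Level-3 differences are constant, so T has degree 3.
Fitting a degree-3 polynomial gives T(x) = 2x³ - 5x² - 4x.
The coefficient of x² is -5.

-5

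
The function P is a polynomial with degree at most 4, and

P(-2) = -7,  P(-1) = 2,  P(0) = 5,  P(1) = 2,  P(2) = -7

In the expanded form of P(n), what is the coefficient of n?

First differences: 9, 3, -3, -9. Second differences: -6, -6, -6.
Level-2 differences are constant, so P has degree 2.
Fitting a degree-2 polynomial gives P(n) = -3n² + 5.
The coefficient of n is 0.

0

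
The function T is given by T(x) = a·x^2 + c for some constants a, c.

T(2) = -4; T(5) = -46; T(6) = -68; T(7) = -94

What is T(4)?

From T(2) = -4 and T(5) = -46: 4a + c = -4 and 25a + c = -46.
Subtracting: 21a = -42, so a = -2; then c = -4 − (-2)·4 = 4.
So T(x) = -2x² + 4, and T(4) = -28.

-28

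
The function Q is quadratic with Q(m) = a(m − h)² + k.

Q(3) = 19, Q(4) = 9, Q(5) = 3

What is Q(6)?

First differences -10, -6; second difference 4 = 2a, so a = 2.
Expanding, the m-coefficient is −2ah = -4h; matching it to the data gives h = 6, and then k = 1.
So Q(m) = 2(m − 6)² + 1.
Q(6) = 2·0² + 1 = 1.

1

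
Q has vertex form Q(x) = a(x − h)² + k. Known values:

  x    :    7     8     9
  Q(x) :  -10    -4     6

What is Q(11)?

First differences 6, 10; second difference 4 = 2a, so a = 2.
Expanding, the x-coefficient is −2ah = -4h; matching it to the data gives h = 6, and then k = -12.
So Q(x) = 2(x − 6)² − 12.
Q(11) = 2·5² − 12 = 38.

38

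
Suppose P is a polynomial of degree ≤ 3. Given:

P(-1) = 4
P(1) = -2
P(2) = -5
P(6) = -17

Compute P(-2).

Write P(t) = at³ + bt² + ct + d; the 4 given values yield a linear system in the 4 coefficients.
Solving, the top 2 coefficients vanish, and P(t) = -3t + 1.
Then P(-2) = 7.

7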